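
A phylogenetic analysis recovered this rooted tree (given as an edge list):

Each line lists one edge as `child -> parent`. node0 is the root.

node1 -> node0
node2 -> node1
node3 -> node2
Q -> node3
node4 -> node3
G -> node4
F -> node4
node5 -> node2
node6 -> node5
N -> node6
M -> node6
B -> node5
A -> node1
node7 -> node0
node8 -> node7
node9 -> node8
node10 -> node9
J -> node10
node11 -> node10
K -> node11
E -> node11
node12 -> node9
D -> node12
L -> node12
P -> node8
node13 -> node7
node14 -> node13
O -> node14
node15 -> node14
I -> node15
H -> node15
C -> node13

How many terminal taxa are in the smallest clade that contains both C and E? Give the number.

10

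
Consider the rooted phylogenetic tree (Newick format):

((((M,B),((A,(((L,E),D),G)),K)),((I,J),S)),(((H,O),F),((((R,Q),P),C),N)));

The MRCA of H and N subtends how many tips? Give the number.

The MRCA of H and N is the node subtending (((H,O),F),((((R,Q),P),C),N)).
That clade contains 8 terminal taxa: C, F, H, N, O, P, Q, R.

8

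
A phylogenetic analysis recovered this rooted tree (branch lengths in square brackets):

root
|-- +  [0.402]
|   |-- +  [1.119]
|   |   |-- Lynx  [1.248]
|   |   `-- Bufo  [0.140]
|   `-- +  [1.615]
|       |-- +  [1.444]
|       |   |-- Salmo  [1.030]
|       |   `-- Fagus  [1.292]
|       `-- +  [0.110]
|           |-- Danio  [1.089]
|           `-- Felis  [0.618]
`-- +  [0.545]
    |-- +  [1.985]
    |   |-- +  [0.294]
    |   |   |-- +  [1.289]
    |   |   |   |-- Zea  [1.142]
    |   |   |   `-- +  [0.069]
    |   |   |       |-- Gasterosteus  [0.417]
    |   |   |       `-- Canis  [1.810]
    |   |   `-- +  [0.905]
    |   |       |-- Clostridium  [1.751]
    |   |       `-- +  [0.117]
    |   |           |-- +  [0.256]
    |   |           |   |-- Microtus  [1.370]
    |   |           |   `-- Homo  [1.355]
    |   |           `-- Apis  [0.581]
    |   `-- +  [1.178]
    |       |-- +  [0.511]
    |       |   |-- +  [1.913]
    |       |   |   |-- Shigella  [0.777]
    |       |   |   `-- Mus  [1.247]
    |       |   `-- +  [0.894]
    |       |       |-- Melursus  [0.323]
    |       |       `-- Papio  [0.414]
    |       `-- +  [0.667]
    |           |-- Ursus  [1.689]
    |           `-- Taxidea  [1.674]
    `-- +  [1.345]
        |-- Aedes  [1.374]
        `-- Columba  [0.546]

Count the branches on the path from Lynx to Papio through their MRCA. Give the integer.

9

The MRCA of Lynx and Papio is the root of the tree.
From Lynx up to that node: 3 branches. From Papio up to the same node: 6 branches. Total: 3 + 6 = 9.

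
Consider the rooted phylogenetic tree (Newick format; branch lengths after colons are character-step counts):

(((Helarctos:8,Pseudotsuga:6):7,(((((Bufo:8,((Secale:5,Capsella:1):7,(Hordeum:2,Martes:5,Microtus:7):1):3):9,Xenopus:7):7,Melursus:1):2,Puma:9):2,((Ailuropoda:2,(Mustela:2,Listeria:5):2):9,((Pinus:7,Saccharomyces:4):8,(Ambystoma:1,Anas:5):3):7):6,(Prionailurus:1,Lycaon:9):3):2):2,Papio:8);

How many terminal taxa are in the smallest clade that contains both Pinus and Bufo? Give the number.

18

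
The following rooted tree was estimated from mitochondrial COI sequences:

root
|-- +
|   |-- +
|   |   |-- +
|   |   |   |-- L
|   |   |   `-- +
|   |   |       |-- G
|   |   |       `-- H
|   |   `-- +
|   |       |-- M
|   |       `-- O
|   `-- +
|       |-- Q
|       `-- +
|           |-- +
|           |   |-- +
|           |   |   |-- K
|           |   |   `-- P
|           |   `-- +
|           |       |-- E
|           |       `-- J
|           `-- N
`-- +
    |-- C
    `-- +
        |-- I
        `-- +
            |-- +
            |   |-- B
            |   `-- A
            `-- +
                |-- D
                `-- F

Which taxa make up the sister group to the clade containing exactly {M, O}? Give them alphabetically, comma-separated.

G, H, L

The clade containing exactly {M, O} attaches to the tree at the node subtending ((L,(G,H)),(M,O)).
The other lineage descending from that same node — the sister group — is (L,(G,H)); its 3 tips in alphabetical order are the answer.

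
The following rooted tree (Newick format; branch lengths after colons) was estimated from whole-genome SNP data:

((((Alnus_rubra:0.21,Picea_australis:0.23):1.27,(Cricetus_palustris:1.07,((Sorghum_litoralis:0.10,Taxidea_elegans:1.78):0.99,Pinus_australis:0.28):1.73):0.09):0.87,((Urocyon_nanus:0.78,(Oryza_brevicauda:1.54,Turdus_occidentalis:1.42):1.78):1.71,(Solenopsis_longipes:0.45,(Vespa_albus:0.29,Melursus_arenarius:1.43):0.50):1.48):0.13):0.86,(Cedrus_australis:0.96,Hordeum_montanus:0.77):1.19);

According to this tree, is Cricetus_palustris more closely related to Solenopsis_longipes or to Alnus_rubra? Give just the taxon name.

Alnus_rubra

The MRCA of Cricetus_palustris and Alnus_rubra subtends ((Alnus_rubra,Picea_australis),(Cricetus_palustris,((Sorghum_litoralis,Taxidea_elegans),Pinus_australis))) (6 taxa).
The MRCA of Cricetus_palustris and Solenopsis_longipes subtends (((Alnus_rubra,Picea_australis),(Cricetus_palustris,((Sorghum_litoralis,Taxidea_elegans),Pinus_australis))),((Urocyon_nanus,(Oryza_brevicauda,Turdus_occidentalis)),(Solenopsis_longipes,(Vespa_albus,Melursus_arenarius)))) (12 taxa).
The first is nested inside the second, so Cricetus_palustris shares a more recent common ancestor with Alnus_rubra.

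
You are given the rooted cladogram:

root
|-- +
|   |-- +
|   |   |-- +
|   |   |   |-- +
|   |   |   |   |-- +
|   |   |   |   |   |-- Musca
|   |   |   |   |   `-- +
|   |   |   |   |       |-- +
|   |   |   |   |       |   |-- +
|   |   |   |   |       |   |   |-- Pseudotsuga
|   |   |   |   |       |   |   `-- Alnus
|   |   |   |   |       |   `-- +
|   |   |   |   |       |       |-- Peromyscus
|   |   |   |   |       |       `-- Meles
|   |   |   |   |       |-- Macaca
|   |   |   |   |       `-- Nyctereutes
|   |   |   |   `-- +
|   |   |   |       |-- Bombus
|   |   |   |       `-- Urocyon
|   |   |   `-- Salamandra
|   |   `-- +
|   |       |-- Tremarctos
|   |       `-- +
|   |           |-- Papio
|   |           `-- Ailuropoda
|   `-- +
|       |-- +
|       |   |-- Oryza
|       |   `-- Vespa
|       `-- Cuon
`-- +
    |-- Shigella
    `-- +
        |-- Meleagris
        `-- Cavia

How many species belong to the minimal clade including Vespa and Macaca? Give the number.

The MRCA of Vespa and Macaca is the node subtending (((((Musca,(((Pseudotsuga,Alnus),(Peromyscus,Meles)),Macaca,Nyctereutes)),(Bombus,Urocyon)),Salamandra),(Tremarctos,(Papio,Ailuropoda))),((Oryza,Vespa),Cuon)).
That clade contains 16 terminal taxa: Ailuropoda, Alnus, Bombus, Cuon, Macaca, Meles, Musca, Nyctereutes, Oryza, Papio, Peromyscus, Pseudotsuga, Salamandra, Tremarctos, Urocyon, Vespa.

16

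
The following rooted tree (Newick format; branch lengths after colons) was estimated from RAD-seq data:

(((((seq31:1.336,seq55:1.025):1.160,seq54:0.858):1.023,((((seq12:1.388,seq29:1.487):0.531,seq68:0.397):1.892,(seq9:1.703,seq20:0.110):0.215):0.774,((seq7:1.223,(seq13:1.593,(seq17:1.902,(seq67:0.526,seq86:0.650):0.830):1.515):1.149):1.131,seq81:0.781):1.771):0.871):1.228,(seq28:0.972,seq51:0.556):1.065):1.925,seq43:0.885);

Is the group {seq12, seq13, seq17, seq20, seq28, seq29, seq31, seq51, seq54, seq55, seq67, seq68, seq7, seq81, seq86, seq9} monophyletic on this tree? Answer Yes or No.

The most recent common ancestor of these taxa subtends ((((seq31,seq55),seq54),((((seq12,seq29),seq68),(seq9,seq20)),((seq7,(seq13,(seq17,(seq67,seq86)))),seq81))),(seq28,seq51)).
That clade has exactly 16 tips — every listed taxon and nothing else — so the group is monophyletic.

Yes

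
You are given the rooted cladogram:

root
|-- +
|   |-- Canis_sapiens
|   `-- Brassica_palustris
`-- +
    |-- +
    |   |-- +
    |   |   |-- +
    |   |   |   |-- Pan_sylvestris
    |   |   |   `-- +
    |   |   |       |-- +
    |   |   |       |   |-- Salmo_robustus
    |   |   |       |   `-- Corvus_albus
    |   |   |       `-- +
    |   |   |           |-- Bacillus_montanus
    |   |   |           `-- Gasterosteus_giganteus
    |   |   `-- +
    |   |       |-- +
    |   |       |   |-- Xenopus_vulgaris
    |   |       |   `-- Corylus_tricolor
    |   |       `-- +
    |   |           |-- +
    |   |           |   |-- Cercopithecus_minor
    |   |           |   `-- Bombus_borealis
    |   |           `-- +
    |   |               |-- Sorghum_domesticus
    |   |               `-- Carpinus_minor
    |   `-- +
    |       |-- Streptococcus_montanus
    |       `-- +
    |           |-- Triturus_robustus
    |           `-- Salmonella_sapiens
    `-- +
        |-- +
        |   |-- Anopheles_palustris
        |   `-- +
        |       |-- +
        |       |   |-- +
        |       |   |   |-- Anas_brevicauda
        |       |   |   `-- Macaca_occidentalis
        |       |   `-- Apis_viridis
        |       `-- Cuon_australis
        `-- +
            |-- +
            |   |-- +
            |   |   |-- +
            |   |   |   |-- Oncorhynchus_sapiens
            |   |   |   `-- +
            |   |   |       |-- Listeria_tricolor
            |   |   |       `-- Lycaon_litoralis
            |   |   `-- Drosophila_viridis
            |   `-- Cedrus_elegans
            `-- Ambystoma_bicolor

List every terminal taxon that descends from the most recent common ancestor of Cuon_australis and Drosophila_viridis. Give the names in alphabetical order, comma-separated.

Ambystoma_bicolor, Anas_brevicauda, Anopheles_palustris, Apis_viridis, Cedrus_elegans, Cuon_australis, Drosophila_viridis, Listeria_tricolor, Lycaon_litoralis, Macaca_occidentalis, Oncorhynchus_sapiens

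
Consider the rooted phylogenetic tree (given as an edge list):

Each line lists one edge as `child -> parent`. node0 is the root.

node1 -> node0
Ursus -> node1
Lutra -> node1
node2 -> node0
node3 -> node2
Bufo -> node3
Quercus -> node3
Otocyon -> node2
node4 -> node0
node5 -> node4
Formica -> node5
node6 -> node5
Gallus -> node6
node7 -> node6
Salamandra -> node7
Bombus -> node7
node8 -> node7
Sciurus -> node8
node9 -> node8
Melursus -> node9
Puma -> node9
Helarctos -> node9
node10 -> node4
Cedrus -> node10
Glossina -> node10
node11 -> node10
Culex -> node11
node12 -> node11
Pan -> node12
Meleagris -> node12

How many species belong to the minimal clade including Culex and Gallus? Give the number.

The MRCA of Culex and Gallus is the node subtending ((Formica,(Gallus,(Salamandra,Bombus,(Sciurus,(Melursus,Puma,Helarctos))))),(Cedrus,Glossina,(Culex,(Pan,Meleagris)))).
That clade contains 13 terminal taxa: Bombus, Cedrus, Culex, Formica, Gallus, Glossina, Helarctos, Meleagris, Melursus, Pan, Puma, Salamandra, Sciurus.

13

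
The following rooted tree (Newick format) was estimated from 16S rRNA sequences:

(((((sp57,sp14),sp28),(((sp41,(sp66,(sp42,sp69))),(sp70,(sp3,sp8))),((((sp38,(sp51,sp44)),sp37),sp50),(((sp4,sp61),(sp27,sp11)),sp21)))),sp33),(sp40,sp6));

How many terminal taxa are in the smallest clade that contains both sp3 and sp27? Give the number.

17

The MRCA of sp3 and sp27 is the node subtending (((sp41,(sp66,(sp42,sp69))),(sp70,(sp3,sp8))),((((sp38,(sp51,sp44)),sp37),sp50),(((sp4,sp61),(sp27,sp11)),sp21))).
That clade contains 17 terminal taxa: sp11, sp21, sp27, sp3, sp37, sp38, sp4, sp41, sp42, sp44, sp50, sp51, sp61, sp66, sp69, sp70, sp8.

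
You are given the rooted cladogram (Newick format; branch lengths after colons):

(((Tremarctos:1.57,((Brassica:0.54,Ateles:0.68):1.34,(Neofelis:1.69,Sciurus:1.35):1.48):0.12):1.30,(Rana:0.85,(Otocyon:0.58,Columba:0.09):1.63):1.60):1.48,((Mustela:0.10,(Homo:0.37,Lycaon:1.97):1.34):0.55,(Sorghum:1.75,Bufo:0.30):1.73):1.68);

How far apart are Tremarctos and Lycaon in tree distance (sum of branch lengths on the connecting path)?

9.89

The path runs Tremarctos → … → MRCA → … → Lycaon; the MRCA is the root of the tree.
Branch lengths along that path: 1.57 + 1.30 + 1.48 + 1.68 + 0.55 + 1.34 + 1.97 = 9.89.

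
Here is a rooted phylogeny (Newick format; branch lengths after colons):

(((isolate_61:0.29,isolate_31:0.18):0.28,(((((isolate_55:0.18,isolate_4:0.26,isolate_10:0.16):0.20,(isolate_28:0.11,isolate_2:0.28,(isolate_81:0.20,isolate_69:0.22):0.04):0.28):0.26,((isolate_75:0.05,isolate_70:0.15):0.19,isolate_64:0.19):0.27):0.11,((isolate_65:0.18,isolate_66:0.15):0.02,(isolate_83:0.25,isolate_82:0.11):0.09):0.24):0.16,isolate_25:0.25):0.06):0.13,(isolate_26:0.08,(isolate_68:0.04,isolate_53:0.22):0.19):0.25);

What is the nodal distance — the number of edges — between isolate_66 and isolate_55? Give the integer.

The MRCA of isolate_66 and isolate_55 is the node subtending ((((isolate_55,isolate_4,isolate_10),(isolate_28,isolate_2,(isolate_81,isolate_69))),((isolate_75,isolate_70),isolate_64)),((isolate_65,isolate_66),(isolate_83,isolate_82))).
From isolate_66 up to that node: 3 branches. From isolate_55 up to the same node: 4 branches. Total: 3 + 4 = 7.

7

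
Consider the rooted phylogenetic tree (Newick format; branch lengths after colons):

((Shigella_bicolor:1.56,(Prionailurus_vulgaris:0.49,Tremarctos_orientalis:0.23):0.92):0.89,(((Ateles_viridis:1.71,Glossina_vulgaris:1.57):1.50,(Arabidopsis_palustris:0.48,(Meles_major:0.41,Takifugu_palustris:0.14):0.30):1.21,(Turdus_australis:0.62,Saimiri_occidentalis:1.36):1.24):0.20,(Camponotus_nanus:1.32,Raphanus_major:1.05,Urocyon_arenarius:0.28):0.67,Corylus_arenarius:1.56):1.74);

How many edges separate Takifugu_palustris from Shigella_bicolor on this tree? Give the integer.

7

The MRCA of Takifugu_palustris and Shigella_bicolor is the root of the tree.
From Takifugu_palustris up to that node: 5 branches. From Shigella_bicolor up to the same node: 2 branches. Total: 5 + 2 = 7.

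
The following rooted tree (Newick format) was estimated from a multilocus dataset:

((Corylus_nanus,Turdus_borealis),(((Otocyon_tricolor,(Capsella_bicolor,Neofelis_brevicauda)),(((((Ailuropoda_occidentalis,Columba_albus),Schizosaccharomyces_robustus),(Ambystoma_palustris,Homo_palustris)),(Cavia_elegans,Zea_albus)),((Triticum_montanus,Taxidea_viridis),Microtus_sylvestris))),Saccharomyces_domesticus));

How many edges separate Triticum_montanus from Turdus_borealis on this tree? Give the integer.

8

The MRCA of Triticum_montanus and Turdus_borealis is the root of the tree.
From Triticum_montanus up to that node: 6 branches. From Turdus_borealis up to the same node: 2 branches. Total: 6 + 2 = 8.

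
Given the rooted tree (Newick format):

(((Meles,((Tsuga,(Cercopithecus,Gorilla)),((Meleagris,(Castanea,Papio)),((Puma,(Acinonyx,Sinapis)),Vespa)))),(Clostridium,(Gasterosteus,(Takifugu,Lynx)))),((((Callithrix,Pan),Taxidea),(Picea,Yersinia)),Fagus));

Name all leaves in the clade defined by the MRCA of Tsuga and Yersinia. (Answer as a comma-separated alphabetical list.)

Acinonyx, Callithrix, Castanea, Cercopithecus, Clostridium, Fagus, Gasterosteus, Gorilla, Lynx, Meleagris, Meles, Pan, Papio, Picea, Puma, Sinapis, Takifugu, Taxidea, Tsuga, Vespa, Yersinia

Tracing Tsuga: it sits inside (Tsuga,(Cercopithecus,Gorilla)).
Tracing Yersinia: it sits inside (Picea,Yersinia).
The smallest clade enclosing both is the whole tree (their MRCA is the root), so the answer is all 21 tips in alphabetical order.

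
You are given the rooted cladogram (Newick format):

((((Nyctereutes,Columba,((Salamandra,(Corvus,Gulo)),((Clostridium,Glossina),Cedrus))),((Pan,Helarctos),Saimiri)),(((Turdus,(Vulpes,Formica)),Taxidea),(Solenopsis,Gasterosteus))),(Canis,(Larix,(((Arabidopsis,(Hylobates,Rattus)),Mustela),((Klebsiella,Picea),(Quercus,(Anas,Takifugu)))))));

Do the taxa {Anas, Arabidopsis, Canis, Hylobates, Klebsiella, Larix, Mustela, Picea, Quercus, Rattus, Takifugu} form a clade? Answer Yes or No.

Yes

The most recent common ancestor of these taxa subtends (Canis,(Larix,(((Arabidopsis,(Hylobates,Rattus)),Mustela),((Klebsiella,Picea),(Quercus,(Anas,Takifugu)))))).
That clade has exactly 11 tips — every listed taxon and nothing else — so the group is monophyletic.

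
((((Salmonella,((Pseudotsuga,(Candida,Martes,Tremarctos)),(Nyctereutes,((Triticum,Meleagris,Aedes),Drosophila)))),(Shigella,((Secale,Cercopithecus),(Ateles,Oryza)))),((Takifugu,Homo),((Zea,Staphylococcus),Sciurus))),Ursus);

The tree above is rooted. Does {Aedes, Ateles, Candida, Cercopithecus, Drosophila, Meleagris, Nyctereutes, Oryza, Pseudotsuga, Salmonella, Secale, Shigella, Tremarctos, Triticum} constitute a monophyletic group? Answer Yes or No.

The MRCA of the listed taxa subtends ((Salmonella,((Pseudotsuga,(Candida,Martes,Tremarctos)),(Nyctereutes,((Triticum,Meleagris,Aedes),Drosophila)))),(Shigella,((Secale,Cercopithecus),(Ateles,Oryza)))).
That clade also contains Martes, which is not in the proposed group, so the group is not monophyletic.

No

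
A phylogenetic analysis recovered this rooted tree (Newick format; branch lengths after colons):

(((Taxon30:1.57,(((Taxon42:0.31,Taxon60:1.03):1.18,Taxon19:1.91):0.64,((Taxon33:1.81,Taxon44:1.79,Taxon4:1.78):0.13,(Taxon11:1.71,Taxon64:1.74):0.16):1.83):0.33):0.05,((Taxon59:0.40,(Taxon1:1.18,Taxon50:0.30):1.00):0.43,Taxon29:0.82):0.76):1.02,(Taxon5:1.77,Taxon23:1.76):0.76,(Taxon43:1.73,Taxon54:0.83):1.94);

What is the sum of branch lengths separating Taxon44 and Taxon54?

7.92

The path runs Taxon44 → … → MRCA → … → Taxon54; the MRCA is the root of the tree.
Branch lengths along that path: 1.79 + 0.13 + 1.83 + 0.33 + 0.05 + 1.02 + 1.94 + 0.83 = 7.92.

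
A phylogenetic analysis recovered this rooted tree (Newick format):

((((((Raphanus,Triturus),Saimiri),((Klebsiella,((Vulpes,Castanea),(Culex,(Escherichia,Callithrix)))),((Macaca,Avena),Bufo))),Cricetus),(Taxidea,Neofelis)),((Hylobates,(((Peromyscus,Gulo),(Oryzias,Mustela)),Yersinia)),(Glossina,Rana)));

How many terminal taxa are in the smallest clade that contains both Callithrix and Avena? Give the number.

9

The MRCA of Callithrix and Avena is the node subtending ((Klebsiella,((Vulpes,Castanea),(Culex,(Escherichia,Callithrix)))),((Macaca,Avena),Bufo)).
That clade contains 9 terminal taxa: Avena, Bufo, Callithrix, Castanea, Culex, Escherichia, Klebsiella, Macaca, Vulpes.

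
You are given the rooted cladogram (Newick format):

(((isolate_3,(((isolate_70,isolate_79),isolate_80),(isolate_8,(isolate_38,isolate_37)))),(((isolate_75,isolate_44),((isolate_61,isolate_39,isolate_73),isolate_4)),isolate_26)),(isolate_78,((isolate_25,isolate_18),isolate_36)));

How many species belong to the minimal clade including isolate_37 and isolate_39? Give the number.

14

The MRCA of isolate_37 and isolate_39 is the node subtending ((isolate_3,(((isolate_70,isolate_79),isolate_80),(isolate_8,(isolate_38,isolate_37)))),(((isolate_75,isolate_44),((isolate_61,isolate_39,isolate_73),isolate_4)),isolate_26)).
That clade contains 14 terminal taxa: isolate_26, isolate_3, isolate_37, isolate_38, isolate_39, isolate_4, isolate_44, isolate_61, isolate_70, isolate_73, isolate_75, isolate_79, isolate_8, isolate_80.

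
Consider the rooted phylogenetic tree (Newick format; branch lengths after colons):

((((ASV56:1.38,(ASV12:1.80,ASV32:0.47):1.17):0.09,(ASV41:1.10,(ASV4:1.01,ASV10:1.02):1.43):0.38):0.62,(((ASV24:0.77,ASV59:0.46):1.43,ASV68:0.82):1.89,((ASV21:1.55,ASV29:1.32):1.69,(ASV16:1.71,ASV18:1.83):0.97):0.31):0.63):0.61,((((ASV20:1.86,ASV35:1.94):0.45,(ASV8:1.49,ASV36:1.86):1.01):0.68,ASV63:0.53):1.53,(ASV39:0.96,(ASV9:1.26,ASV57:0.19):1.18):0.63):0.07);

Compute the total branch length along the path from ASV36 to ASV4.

9.20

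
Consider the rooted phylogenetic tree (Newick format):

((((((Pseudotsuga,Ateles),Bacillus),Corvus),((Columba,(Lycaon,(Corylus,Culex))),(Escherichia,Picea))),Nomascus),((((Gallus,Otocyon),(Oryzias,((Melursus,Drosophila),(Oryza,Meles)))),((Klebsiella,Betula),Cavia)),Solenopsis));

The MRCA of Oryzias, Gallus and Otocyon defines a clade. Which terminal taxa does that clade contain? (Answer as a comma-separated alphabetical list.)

Drosophila, Gallus, Meles, Melursus, Oryza, Oryzias, Otocyon

Tracing Oryzias: it sits inside (Oryzias,((Melursus,Drosophila),(Oryza,Meles))).
Tracing Gallus: it sits inside (Gallus,Otocyon).
Tracing Otocyon: it sits inside (Gallus,Otocyon).
The smallest clade enclosing all 3 is ((Gallus,Otocyon),(Oryzias,((Melursus,Drosophila),(Oryza,Meles)))); the answer is its 7 terminal taxa in alphabetical order.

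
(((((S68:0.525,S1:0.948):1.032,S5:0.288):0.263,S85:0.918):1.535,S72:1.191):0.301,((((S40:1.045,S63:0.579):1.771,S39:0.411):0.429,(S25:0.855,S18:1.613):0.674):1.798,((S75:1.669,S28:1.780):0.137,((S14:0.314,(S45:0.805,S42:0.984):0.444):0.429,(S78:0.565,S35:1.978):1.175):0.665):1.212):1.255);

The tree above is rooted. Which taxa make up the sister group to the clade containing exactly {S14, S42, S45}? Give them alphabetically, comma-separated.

S35, S78

The clade containing exactly {S14, S42, S45} attaches to the tree at the node subtending ((S14,(S45,S42)),(S78,S35)).
The other lineage descending from that same node — the sister group — is (S78,S35); its 2 tips in alphabetical order are the answer.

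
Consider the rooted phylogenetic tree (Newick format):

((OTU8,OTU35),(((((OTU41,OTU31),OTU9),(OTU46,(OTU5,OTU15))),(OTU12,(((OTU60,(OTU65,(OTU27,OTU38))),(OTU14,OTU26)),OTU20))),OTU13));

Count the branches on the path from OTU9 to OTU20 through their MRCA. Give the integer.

The MRCA of OTU9 and OTU20 is the node subtending ((((OTU41,OTU31),OTU9),(OTU46,(OTU5,OTU15))),(OTU12,(((OTU60,(OTU65,(OTU27,OTU38))),(OTU14,OTU26)),OTU20))).
From OTU9 up to that node: 3 branches. From OTU20 up to the same node: 3 branches. Total: 3 + 3 = 6.

6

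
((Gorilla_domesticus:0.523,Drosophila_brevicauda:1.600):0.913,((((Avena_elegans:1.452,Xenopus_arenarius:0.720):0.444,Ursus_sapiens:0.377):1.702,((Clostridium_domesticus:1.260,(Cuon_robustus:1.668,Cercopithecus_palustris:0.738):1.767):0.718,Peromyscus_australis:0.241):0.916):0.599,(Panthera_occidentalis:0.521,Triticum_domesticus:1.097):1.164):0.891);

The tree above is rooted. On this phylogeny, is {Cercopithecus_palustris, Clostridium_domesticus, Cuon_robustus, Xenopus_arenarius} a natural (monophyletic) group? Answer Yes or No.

No

The MRCA of the listed taxa subtends (((Avena_elegans,Xenopus_arenarius),Ursus_sapiens),((Clostridium_domesticus,(Cuon_robustus,Cercopithecus_palustris)),Peromyscus_australis)).
That clade also contains Avena_elegans, Peromyscus_australis, Ursus_sapiens, which are not in the proposed group, so the group is not monophyletic.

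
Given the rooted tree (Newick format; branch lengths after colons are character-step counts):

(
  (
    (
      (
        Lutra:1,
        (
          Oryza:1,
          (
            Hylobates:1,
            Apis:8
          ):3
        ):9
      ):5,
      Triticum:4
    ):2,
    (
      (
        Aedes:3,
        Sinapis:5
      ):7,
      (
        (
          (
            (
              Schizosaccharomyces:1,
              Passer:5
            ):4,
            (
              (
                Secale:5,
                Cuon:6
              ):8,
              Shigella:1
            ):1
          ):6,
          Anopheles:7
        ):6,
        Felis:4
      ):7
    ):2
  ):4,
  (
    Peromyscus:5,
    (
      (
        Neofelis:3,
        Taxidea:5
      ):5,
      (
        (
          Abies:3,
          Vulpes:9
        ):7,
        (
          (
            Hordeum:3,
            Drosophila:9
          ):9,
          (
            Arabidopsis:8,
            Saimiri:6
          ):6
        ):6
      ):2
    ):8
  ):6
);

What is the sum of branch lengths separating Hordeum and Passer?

The path runs Hordeum → … → MRCA → … → Passer; the MRCA is the root of the tree.
Branch lengths along that path: 3 + 9 + 6 + 2 + 8 + 6 + 4 + 2 + 7 + 6 + 6 + 4 + 5 = 68.

68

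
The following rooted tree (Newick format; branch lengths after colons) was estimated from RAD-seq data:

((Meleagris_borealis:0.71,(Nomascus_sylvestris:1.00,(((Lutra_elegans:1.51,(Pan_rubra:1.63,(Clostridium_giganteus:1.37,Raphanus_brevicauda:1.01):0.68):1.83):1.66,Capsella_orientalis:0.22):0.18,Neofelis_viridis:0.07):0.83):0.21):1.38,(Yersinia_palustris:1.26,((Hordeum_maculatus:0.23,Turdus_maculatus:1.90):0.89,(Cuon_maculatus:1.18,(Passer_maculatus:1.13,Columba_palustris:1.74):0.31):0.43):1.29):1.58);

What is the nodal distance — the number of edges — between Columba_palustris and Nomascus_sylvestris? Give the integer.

The MRCA of Columba_palustris and Nomascus_sylvestris is the root of the tree.
From Columba_palustris up to that node: 5 branches. From Nomascus_sylvestris up to the same node: 3 branches. Total: 5 + 3 = 8.

8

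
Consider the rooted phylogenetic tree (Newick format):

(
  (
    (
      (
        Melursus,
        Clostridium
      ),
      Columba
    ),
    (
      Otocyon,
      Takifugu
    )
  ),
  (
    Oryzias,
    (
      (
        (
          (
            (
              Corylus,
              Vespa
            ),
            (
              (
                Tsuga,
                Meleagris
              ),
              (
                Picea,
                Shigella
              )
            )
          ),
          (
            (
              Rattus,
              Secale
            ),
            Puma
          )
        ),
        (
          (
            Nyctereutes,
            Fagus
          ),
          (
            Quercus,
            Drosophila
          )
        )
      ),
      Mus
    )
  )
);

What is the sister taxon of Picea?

Shigella

Picea attaches to the tree at the node subtending (Picea,Shigella).
The other lineage descending from that same node — the sister group — is the single tip Shigella.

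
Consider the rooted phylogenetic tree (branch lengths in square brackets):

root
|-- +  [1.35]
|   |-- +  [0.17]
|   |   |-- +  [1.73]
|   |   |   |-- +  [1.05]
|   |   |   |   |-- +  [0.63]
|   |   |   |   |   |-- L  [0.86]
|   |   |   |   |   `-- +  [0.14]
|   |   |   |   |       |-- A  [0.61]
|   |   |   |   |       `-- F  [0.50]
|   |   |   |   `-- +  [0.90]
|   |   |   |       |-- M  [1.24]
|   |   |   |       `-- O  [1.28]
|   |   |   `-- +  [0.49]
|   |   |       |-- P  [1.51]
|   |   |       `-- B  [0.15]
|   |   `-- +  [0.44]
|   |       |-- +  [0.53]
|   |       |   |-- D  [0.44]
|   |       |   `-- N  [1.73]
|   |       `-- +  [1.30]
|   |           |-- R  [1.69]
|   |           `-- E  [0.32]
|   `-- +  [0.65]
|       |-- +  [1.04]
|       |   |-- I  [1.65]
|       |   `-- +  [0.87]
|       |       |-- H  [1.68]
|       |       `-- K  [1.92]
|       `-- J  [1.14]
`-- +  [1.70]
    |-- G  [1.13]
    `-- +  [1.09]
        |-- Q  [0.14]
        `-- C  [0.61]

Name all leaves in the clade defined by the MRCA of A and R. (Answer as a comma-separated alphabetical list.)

Tracing A: it sits inside (A,F).
Tracing R: it sits inside (R,E).
The smallest clade enclosing both is ((((L,(A,F)),(M,O)),(P,B)),((D,N),(R,E))); the answer is its 11 terminal taxa in alphabetical order.

A, B, D, E, F, L, M, N, O, P, R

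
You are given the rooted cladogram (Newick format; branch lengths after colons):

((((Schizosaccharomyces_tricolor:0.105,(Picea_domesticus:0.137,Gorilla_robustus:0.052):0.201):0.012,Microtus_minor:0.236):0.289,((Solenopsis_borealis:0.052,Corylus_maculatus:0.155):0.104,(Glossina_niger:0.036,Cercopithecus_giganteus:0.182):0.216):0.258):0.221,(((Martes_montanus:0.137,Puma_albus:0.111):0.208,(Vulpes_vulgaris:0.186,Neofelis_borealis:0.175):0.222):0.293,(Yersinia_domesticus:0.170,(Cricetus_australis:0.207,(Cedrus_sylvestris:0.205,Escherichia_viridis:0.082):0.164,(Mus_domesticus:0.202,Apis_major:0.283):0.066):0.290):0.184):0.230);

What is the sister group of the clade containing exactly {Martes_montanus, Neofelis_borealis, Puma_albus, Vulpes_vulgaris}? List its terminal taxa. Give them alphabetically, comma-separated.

Apis_major, Cedrus_sylvestris, Cricetus_australis, Escherichia_viridis, Mus_domesticus, Yersinia_domesticus

The clade containing exactly {Martes_montanus, Neofelis_borealis, Puma_albus, Vulpes_vulgaris} attaches to the tree at the node subtending (((Martes_montanus,Puma_albus),(Vulpes_vulgaris,Neofelis_borealis)),(Yersinia_domesticus,(Cricetus_australis,(Cedrus_sylvestris,Escherichia_viridis),(Mus_domesticus,Apis_major)))).
The other lineage descending from that same node — the sister group — is (Yersinia_domesticus,(Cricetus_australis,(Cedrus_sylvestris,Escherichia_viridis),(Mus_domesticus,Apis_major))); its 6 tips in alphabetical order are the answer.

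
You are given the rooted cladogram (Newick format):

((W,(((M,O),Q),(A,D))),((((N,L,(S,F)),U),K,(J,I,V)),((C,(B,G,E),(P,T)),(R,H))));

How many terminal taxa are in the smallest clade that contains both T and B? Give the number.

6

The MRCA of T and B is the node subtending (C,(B,G,E),(P,T)).
That clade contains 6 terminal taxa: B, C, E, G, P, T.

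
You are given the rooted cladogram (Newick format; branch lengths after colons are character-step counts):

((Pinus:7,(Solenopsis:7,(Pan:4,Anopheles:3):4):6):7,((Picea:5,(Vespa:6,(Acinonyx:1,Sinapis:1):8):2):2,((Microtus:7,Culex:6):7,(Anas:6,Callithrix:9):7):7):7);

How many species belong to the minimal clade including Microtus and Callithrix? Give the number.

4

The MRCA of Microtus and Callithrix is the node subtending ((Microtus,Culex),(Anas,Callithrix)).
That clade contains 4 terminal taxa: Anas, Callithrix, Culex, Microtus.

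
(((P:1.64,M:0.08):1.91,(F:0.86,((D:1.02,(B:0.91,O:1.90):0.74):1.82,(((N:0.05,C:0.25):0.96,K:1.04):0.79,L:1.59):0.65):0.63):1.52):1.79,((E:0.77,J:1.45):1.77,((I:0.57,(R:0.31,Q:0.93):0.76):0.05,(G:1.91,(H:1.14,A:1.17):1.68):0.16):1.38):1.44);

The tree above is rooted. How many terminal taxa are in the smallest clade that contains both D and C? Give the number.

The MRCA of D and C is the node subtending ((D,(B,O)),(((N,C),K),L)).
That clade contains 7 terminal taxa: B, C, D, K, L, N, O.

7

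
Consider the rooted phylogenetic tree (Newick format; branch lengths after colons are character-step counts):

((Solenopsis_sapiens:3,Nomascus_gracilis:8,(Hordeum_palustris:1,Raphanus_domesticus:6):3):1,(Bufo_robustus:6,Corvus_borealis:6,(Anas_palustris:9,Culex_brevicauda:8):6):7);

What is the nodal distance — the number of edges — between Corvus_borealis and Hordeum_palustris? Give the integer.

The MRCA of Corvus_borealis and Hordeum_palustris is the root of the tree.
From Corvus_borealis up to that node: 2 branches. From Hordeum_palustris up to the same node: 3 branches. Total: 2 + 3 = 5.

5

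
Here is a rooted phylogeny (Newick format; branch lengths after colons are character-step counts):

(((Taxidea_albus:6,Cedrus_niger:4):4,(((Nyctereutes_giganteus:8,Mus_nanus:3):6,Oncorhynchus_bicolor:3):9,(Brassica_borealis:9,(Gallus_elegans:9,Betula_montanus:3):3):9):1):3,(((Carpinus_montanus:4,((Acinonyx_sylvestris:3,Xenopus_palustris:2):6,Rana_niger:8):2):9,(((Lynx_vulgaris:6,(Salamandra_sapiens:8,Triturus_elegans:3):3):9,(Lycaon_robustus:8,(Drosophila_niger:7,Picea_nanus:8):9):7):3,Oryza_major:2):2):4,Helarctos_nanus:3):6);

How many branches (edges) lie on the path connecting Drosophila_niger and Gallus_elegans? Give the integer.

12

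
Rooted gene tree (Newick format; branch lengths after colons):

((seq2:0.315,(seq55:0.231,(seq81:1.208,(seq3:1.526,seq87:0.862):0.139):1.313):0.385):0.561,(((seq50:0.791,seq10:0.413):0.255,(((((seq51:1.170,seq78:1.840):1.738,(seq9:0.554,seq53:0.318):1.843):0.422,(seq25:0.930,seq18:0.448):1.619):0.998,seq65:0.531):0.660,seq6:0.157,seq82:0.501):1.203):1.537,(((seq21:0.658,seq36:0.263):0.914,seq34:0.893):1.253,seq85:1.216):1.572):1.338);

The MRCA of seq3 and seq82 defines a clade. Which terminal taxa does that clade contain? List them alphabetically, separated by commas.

seq10, seq18, seq2, seq21, seq25, seq3, seq34, seq36, seq50, seq51, seq53, seq55, seq6, seq65, seq78, seq81, seq82, seq85, seq87, seq9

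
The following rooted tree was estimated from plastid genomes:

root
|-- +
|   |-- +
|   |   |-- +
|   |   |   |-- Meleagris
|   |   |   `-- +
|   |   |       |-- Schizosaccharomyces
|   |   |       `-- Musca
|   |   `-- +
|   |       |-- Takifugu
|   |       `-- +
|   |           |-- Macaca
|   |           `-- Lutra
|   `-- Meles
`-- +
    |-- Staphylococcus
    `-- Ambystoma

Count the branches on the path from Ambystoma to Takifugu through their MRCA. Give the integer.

The MRCA of Ambystoma and Takifugu is the root of the tree.
From Ambystoma up to that node: 2 branches. From Takifugu up to the same node: 4 branches. Total: 2 + 4 = 6.

6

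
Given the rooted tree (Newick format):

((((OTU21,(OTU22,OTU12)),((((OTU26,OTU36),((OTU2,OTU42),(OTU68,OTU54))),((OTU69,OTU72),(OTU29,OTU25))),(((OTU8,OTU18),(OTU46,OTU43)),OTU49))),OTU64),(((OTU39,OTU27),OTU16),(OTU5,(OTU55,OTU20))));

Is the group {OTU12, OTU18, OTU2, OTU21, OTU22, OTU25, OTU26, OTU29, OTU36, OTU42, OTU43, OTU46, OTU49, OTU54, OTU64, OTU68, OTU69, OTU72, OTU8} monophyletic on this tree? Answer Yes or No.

Yes

The most recent common ancestor of these taxa subtends (((OTU21,(OTU22,OTU12)),((((OTU26,OTU36),((OTU2,OTU42),(OTU68,OTU54))),((OTU69,OTU72),(OTU29,OTU25))),(((OTU8,OTU18),(OTU46,OTU43)),OTU49))),OTU64).
That clade has exactly 19 tips — every listed taxon and nothing else — so the group is monophyletic.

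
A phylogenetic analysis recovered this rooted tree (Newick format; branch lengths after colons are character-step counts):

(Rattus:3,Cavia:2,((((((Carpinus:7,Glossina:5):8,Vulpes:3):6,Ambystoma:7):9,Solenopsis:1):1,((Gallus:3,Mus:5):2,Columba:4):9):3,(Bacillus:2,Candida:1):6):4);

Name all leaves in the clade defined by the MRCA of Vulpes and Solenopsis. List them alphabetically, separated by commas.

Tracing Vulpes: it sits inside ((Carpinus,Glossina),Vulpes).
Tracing Solenopsis: it sits inside ((((Carpinus,Glossina),Vulpes),Ambystoma),Solenopsis).
The smallest clade enclosing both is ((((Carpinus,Glossina),Vulpes),Ambystoma),Solenopsis); the answer is its 5 terminal taxa in alphabetical order.

Ambystoma, Carpinus, Glossina, Solenopsis, Vulpes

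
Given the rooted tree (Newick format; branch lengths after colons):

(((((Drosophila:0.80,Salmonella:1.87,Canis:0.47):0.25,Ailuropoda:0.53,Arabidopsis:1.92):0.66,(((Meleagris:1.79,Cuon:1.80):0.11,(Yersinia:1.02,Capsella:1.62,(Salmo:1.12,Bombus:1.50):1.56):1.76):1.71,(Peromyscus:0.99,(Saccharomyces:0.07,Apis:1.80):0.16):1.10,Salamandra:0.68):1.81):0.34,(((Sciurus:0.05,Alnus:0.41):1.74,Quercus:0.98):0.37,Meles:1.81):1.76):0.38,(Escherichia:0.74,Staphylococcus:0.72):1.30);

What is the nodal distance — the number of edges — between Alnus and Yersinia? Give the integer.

The MRCA of Alnus and Yersinia is the node subtending ((((Drosophila,Salmonella,Canis),Ailuropoda,Arabidopsis),(((Meleagris,Cuon),(Yersinia,Capsella,(Salmo,Bombus))),(Peromyscus,(Saccharomyces,Apis)),Salamandra)),(((Sciurus,Alnus),Quercus),Meles)).
From Alnus up to that node: 4 branches. From Yersinia up to the same node: 5 branches. Total: 4 + 5 = 9.

9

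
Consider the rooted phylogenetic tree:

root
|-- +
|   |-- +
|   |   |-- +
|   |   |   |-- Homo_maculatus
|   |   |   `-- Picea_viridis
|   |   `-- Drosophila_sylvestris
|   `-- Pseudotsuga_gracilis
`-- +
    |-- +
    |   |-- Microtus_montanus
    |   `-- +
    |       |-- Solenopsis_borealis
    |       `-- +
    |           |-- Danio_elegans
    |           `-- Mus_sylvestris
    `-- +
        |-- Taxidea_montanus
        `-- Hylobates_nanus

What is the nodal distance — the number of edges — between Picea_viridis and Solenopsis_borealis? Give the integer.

8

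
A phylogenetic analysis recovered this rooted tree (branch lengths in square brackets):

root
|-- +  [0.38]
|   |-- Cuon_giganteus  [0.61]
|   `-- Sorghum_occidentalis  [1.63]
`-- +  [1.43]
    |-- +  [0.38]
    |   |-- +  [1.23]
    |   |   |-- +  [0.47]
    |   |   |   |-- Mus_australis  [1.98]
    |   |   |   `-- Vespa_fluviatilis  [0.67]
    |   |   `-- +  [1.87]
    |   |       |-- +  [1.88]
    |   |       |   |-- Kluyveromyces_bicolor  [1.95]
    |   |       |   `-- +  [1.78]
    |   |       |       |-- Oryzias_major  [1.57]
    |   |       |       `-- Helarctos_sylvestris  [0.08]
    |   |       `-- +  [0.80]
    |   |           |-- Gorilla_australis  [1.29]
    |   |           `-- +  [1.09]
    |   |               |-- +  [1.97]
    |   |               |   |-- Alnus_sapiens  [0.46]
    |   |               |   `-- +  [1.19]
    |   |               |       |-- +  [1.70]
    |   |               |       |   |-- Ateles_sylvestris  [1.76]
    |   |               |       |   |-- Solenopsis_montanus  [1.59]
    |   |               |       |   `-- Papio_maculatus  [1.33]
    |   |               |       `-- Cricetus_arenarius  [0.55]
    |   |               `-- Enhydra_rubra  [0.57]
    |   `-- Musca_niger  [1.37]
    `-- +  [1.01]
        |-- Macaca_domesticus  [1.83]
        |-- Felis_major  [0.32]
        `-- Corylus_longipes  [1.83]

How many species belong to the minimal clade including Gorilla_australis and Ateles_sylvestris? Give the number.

The MRCA of Gorilla_australis and Ateles_sylvestris is the node subtending (Gorilla_australis,((Alnus_sapiens,((Ateles_sylvestris,Solenopsis_montanus,Papio_maculatus),Cricetus_arenarius)),Enhydra_rubra)).
That clade contains 7 terminal taxa: Alnus_sapiens, Ateles_sylvestris, Cricetus_arenarius, Enhydra_rubra, Gorilla_australis, Papio_maculatus, Solenopsis_montanus.

7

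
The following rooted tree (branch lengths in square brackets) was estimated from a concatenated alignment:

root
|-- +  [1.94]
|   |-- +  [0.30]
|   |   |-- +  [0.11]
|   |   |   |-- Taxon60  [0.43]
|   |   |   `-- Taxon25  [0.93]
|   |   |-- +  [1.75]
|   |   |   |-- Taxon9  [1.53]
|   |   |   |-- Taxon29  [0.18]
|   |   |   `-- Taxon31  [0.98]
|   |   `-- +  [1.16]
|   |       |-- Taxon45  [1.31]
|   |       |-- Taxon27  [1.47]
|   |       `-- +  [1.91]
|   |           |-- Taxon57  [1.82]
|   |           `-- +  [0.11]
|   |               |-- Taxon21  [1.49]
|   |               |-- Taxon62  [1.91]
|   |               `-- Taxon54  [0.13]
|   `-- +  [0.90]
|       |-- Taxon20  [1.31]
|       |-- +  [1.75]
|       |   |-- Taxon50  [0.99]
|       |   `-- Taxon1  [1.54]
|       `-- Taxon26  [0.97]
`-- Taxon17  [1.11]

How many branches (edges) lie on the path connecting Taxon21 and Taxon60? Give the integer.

6

The MRCA of Taxon21 and Taxon60 is the node subtending ((Taxon60,Taxon25),(Taxon9,Taxon29,Taxon31),(Taxon45,Taxon27,(Taxon57,(Taxon21,Taxon62,Taxon54)))).
From Taxon21 up to that node: 4 branches. From Taxon60 up to the same node: 2 branches. Total: 4 + 2 = 6.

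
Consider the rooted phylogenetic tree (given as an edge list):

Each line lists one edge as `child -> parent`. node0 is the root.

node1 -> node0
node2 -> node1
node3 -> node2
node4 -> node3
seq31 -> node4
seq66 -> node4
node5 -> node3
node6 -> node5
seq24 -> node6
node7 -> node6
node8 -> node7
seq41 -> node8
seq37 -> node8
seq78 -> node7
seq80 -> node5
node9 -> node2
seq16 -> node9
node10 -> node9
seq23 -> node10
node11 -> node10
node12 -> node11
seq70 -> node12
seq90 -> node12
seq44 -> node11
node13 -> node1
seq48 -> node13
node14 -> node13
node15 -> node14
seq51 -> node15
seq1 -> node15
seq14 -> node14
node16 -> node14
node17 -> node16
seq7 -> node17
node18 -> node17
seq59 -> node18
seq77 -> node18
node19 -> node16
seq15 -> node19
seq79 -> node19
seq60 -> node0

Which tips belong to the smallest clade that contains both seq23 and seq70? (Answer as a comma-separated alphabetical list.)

seq23, seq44, seq70, seq90

Tracing seq23: it sits inside (seq23,((seq70,seq90),seq44)).
Tracing seq70: it sits inside (seq70,seq90).
The smallest clade enclosing both is (seq23,((seq70,seq90),seq44)); the answer is its 4 terminal taxa in alphabetical order.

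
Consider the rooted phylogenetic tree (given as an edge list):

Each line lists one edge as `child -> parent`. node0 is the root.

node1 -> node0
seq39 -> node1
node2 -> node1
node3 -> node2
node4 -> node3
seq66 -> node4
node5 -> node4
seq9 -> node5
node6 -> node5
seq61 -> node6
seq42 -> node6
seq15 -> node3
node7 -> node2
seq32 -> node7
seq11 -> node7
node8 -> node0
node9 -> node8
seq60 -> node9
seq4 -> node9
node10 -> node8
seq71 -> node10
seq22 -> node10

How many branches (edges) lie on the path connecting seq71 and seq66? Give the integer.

The MRCA of seq71 and seq66 is the root of the tree.
From seq71 up to that node: 3 branches. From seq66 up to the same node: 5 branches. Total: 3 + 5 = 8.

8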